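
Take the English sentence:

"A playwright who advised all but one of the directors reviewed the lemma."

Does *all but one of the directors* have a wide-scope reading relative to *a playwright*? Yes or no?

No

*all but one of the directors* is embedded in the relative clause *who advised all but one of the directors*.
Relative clauses block scope extraction: QR cannot target a position outside the modified NP.
So the wide-scope reading for *all but one of the directors* is blocked.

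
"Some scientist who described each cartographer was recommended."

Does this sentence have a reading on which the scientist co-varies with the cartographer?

No

The described interpretation is the *each cartographer* > *some scientist* scoping.
The DP *each cartographer* is contained in the relative clause *who described each cartographer*.
A relative clause is a scope island — quantifier raising cannot cross its boundary.
So *each cartographer* cannot raise high enough to outscope *some scientist*; only the surface ordering *some scientist* > *each cartographer* is available.
(Only the surface reading survives: one fixed scientist with respect to all the relevant cartographers.)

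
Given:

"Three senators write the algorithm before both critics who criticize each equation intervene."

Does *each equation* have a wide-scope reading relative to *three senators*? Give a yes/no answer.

*each equation* sits inside the relative clause *who criticize each equation*, which is itself inside the adjunct *before both critics who criticize each equation intervene*.
Both the relative clause and the enclosing adjunct are scope islands; QR cannot cross either.
So the wide-scope reading for *each equation* is blocked.

No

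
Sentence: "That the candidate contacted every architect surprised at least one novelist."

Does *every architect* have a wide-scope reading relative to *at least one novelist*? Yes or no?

No

*every architect* occurs within the sentential subject *that the candidate contacted every architect*.
Clausal subjects are scope islands; QR from inside the subject into the matrix is barred.
So *every architect* cannot raise to a position above *at least one novelist*.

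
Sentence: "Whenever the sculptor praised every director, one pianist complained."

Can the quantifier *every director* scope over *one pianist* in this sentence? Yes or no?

No

Structurally, *every director* is inside the adjunct clause *whenever the sculptor praised every director*.
Adverbial clauses are not L-marked, so they are barriers for QR — the quantifier cannot escape the adjunct.
*every director* is confined to the island and cannot take scope over *one pianist*.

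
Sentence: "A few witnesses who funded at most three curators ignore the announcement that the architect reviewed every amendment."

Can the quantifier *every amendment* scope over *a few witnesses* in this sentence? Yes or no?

The DP *every amendment* is contained in the complex NP *the announcement that the architect reviewed every amendment*.
Since the clause is the complement of a nominal head, the CNPC blocks scope extraction.
*every amendment* > *a few witnesses* would require crossing that boundary, which is illicit.

No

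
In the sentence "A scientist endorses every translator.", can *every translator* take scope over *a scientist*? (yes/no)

Yes

*a scientist* and *every translator* are co-arguments of the matrix verb, with nothing but a clause-internal boundary between them.
No island intervenes, so both surface and inverse scope are derivable.
So *every translator* > *a scientist* is among the available readings.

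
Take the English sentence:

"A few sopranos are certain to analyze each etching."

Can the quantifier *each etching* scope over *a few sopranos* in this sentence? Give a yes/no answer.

*each etching* is the object of the infinitival complement of a raising predicate; raising infinitives are transparent for QR, so the two DPs are in effect clausemates.
Since no island is crossed, the inverse ordering is licensed alongside surface scope.

Yes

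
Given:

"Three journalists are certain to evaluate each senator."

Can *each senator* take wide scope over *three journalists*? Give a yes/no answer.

Infinitival complements of raising predicates do not block QR; *each senator* and *three journalists* are effectively clausemates.
Ordinary QR to a clause-peripheral position gives the wide-scope LF for the lower DP.

Yes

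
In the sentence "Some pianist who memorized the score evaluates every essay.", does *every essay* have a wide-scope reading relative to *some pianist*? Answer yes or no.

*every essay* is a matrix argument; only *some pianist* is modified by the relative clause *who memorized the score*, so the RC island is irrelevant to the target quantifier.
Ordinary QR to a clause-peripheral position gives the wide-scope LF for the lower DP.
So *every essay* > *some pianist* is among the available readings.

Yes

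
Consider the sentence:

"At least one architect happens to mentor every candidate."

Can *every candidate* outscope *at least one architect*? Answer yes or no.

*every candidate* is the object of the infinitival complement of a raising predicate; raising infinitives are transparent for QR, so the two DPs are in effect clausemates.
Nothing blocks QR of the lower DP to a position above the higher one, so inverse scope is available.

Yes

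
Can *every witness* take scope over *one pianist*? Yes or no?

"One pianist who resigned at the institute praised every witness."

Yes

The relative clause *who resigned at the institute* modifies *one pianist*, but *every witness* is not inside that relative clause — it is an argument of the matrix verb.
Since no island is crossed, the inverse ordering is licensed alongside surface scope.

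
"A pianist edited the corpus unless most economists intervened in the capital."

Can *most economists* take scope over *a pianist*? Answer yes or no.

*most economists* is embedded in the adjunct clause *unless most economists intervened in the capital*.
The adjunct-island constraint bars QR out of an adverbial clause.
*most economists* > *a pianist* would require crossing that boundary, which is illicit.

No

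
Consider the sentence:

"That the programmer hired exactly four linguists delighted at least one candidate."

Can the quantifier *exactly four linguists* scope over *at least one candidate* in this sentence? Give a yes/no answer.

No

The DP *exactly four linguists* is contained in the sentential subject *that the programmer hired exactly four linguists*.
The subject-island constraint blocks QR out of a clausal subject.
*exactly four linguists* is confined to the island and cannot take scope over *at least one candidate*.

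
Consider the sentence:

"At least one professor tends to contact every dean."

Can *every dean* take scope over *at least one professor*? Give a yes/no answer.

Raising constructions are monoclausal for scope purposes; *every dean* is not separated from *at least one professor* by any island.
With no island boundary between them, the object can take inverse scope over the subject via ordinary QR within the clause.
Both orderings are possible: *at least one professor* > *every dean* and *every dean* > *at least one professor*.

Yes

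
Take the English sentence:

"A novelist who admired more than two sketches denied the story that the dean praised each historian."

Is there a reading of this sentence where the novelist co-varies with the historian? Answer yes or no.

The paraphrase describes the scope ordering *each historian* > *a novelist*.
The target quantifier *each historian* is part of the complex NP *the story that the dean praised each historian*.
The complex NP is opaque for QR — the quantifier is frozen inside the noun's complement.
So *each historian* cannot raise high enough to outscope *a novelist*; only the surface ordering *a novelist* > *each historian* is available.
(Only the surface reading survives: one fixed novelist with respect to all the relevant historians.)

No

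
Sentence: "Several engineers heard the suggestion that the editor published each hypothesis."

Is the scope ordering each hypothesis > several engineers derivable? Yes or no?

No

*each hypothesis* occurs within the complex NP *the suggestion that the editor published each hypothesis*.
Since the clause is the complement of a nominal head, the CNPC blocks scope extraction.
So the wide-scope reading for *each hypothesis* is blocked.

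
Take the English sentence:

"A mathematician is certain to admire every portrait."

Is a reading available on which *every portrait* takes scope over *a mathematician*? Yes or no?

Yes

*every portrait* is the object of the infinitival complement of a raising predicate; raising infinitives are transparent for QR, so the two DPs are in effect clausemates.
No island intervenes, so both surface and inverse scope are derivable.
Both orderings are possible: *a mathematician* > *every portrait* and *every portrait* > *a mathematician*.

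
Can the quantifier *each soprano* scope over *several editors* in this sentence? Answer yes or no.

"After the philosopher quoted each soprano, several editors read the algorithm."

Structurally, *each soprano* is inside the adjunct clause *after the philosopher quoted each soprano*.
The adjunct-island constraint bars QR out of an adverbial clause.
*each soprano* is confined to the island and cannot take scope over *several editors*.

No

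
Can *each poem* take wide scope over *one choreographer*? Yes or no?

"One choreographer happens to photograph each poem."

Yes

*each poem* is inside a raising infinitive, which is transparent to QR (no CP barrier), so it behaves as a matrix argument.
Since no island is crossed, the inverse ordering is licensed alongside surface scope.
So *each poem* > *one choreographer* is among the available readings.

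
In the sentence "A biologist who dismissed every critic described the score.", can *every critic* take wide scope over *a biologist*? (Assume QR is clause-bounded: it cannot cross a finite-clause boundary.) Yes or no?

*every critic* occurs within the relative clause *who dismissed every critic*.
The relative clause forms an island for QR, so the quantifier is confined to the head noun's restrictor.
So *every critic* cannot raise high enough to outscope *a biologist*; only the surface ordering *a biologist* > *every critic* is available.

No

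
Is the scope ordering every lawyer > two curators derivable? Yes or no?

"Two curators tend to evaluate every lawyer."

The matrix predicate is a raising verb, whose infinitival complement is not a scope island — *every lawyer* can QR into the matrix clause.
Nothing blocks QR of the lower DP to a position above the higher one, so inverse scope is available.
The sentence is scopally ambiguous between *two curators* > *every lawyer* and *every lawyer* > *two curators*.

Yes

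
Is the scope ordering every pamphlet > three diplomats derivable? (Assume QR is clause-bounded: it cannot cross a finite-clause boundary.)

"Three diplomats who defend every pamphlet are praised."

No

Structurally, *every pamphlet* is inside the relative clause *who defend every pamphlet*.
Relative clauses block scope extraction: QR cannot target a position outside the modified NP.
*every pamphlet* is confined to the island and cannot take scope over *three diplomats*.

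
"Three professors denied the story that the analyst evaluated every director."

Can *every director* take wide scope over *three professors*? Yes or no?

The target quantifier *every director* is part of the complex NP *the story that the analyst evaluated every director*.
Since the clause is the complement of a nominal head, the CNPC blocks scope extraction.
So *every director* cannot raise to a position above *three professors*.

No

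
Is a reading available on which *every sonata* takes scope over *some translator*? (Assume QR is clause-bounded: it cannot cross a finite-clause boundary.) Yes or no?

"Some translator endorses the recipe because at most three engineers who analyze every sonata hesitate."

*every sonata* occurs within the relative clause *who analyze every sonata*, which is itself inside the adjunct *because at most three engineers who analyze every sonata hesitate*.
Two island boundaries intervene — the relative clause and the adjunct. Either alone would block QR.
So the wide-scope reading for *every sonata* is blocked.

No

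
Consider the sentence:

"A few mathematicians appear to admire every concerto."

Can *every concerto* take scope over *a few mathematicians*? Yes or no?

The matrix predicate is a raising verb, whose infinitival complement is not a scope island — *every concerto* can QR into the matrix clause.
With no island boundary between them, the object can take inverse scope over the subject via ordinary QR within the clause.

Yes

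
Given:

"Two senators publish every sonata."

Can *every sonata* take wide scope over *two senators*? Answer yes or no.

Both DPs are arguments of the same predicate; there is no clause or island boundary between them.
With no island boundary between them, the object can take inverse scope over the subject via ordinary QR within the clause.

Yes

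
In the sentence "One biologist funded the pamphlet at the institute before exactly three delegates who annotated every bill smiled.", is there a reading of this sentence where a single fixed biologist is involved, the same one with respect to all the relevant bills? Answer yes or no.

Yes

The described interpretation is the *one biologist* > *every bill* scoping.
Nothing needs to raise for *one biologist* > *every bill*, so no island constraint is at stake.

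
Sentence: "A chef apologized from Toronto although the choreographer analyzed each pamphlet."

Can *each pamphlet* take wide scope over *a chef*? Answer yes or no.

The DP *each pamphlet* is contained in the adjunct clause *although the choreographer analyzed each pamphlet*.
Scope out of an adjunct clause is unavailable: QR respects the adjunct-island constraint.
So *each pamphlet* cannot raise to a position above *a chef*.

No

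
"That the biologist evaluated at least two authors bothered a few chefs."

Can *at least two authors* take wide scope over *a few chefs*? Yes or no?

Structurally, *at least two authors* is inside the sentential subject *that the biologist evaluated at least two authors*.
Clausal subjects are scope islands; QR from inside the subject into the matrix is barred.
*at least two authors* > *a few chefs* would require crossing that boundary, which is illicit.

No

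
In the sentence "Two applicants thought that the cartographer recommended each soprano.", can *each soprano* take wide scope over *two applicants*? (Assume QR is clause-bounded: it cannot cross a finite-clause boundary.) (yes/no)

No

The DP *each soprano* is contained in the finite complement clause *that the cartographer recommended each soprano*.
Given the clause-boundedness assumption, QR cannot cross the finite CP into the matrix.
So *each soprano* cannot raise high enough to outscope *two applicants*; only the surface ordering *two applicants* > *each soprano* is available.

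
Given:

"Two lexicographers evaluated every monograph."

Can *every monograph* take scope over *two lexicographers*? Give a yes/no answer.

Yes

Both DPs are arguments of the same predicate; there is no clause or island boundary between them.
No island intervenes, so both surface and inverse scope are derivable.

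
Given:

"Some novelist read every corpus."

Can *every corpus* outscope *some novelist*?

Yes

*every corpus* is the matrix object and *some novelist* the matrix subject; the two are clausemates.
Since no island is crossed, the inverse ordering is licensed alongside surface scope.
The sentence is scopally ambiguous between *some novelist* > *every corpus* and *every corpus* > *some novelist*.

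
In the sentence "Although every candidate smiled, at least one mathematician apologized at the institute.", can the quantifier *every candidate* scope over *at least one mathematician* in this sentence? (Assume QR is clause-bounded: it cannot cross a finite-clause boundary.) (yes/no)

*every candidate* is embedded in the adjunct clause *although every candidate smiled*.
Since the clause is an adjunct (not a complement), the Adjunct Condition blocks QR across its edge.
*every candidate* > *at least one mathematician* would require crossing that boundary, which is illicit.

No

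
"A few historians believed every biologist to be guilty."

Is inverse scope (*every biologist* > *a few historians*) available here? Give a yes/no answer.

Yes

*every biologist* is an ECM subject; ECM complements are not islands, and the embedded quantifier may take matrix scope.
Since no island is crossed, the inverse ordering is licensed alongside surface scope.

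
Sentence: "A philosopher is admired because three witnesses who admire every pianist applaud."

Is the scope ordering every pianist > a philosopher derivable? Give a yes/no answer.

The DP *every pianist* is contained in the relative clause *who admire every pianist*, which is itself inside the adjunct *because three witnesses who admire every pianist applaud*.
Two island boundaries intervene — the relative clause and the adjunct. Either alone would block QR.
So *every pianist* cannot raise high enough to outscope *a philosopher*; only the surface ordering *a philosopher* > *every pianist* is available.

No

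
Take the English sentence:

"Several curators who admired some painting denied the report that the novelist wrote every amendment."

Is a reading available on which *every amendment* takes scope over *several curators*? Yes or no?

No

The target quantifier *every amendment* is part of the complex NP *the report that the novelist wrote every amendment*.
The Complex NP Constraint bars QR out of the complement clause of a noun.
So *every amendment* cannot raise high enough to outscope *several curators*; only the surface ordering *several curators* > *every amendment* is available.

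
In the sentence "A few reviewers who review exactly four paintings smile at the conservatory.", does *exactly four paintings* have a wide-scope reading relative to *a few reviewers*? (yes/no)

No

*exactly four paintings* is embedded in the relative clause *who review exactly four paintings*.
A relative clause is a scope island — quantifier raising cannot cross its boundary.
*exactly four paintings* is confined to the island and cannot take scope over *a few reviewers*.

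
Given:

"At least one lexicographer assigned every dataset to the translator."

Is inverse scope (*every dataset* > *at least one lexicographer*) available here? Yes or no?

Yes

Both DPs are arguments of the same predicate; there is no clause or island boundary between them.
Since no island is crossed, the inverse ordering is licensed alongside surface scope.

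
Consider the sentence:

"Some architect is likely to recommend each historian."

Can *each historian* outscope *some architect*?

Yes

Infinitival complements of raising predicates do not block QR; *each historian* and *some architect* are effectively clausemates.
No island intervenes, so both surface and inverse scope are derivable.
The sentence is scopally ambiguous between *some architect* > *each historian* and *each historian* > *some architect*.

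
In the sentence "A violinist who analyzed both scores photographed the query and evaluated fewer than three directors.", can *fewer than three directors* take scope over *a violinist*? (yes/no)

No

*fewer than three directors* sits inside one conjunct of the coordinate structure (*evaluated fewer than three directors*).
Asymmetric QR out of one conjunct violates the Coordinate Structure Constraint.
The inverse ordering *fewer than three directors* > *a violinist* is therefore underivable.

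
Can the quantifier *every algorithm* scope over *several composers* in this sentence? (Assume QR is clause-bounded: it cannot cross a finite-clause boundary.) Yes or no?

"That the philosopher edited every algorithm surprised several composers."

No

*every algorithm* sits inside the sentential subject *that the philosopher edited every algorithm*.
Subjects — clausal subjects included — are islands for extraction, and QR is no exception.
So the wide-scope reading for *every algorithm* is blocked.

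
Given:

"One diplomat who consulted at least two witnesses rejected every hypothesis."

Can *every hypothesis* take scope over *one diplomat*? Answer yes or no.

Although the sentence contains a relative clause (*who consulted at least two witnesses*), *every hypothesis* is outside it, in the matrix VP.
Nothing blocks QR of the lower DP to a position above the higher one, so inverse scope is available.

Yes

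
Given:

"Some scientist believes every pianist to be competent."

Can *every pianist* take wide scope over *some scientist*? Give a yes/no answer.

Yes

ECM infinitives lack a CP barrier, so *every pianist* can QR over the matrix subject *some scientist*.
Nothing blocks QR of the lower DP to a position above the higher one, so inverse scope is available.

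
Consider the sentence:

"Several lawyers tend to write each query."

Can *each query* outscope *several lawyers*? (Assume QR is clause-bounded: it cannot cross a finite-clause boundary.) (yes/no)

Raising constructions are monoclausal for scope purposes; *each query* is not separated from *several lawyers* by any island.
Ordinary QR to a clause-peripheral position gives the wide-scope LF for the lower DP.
The sentence is scopally ambiguous between *several lawyers* > *each query* and *each query* > *several lawyers*.

Yes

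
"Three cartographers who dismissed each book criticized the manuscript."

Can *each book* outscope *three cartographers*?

*each book* is embedded in the relative clause *who dismissed each book*.
Relative clauses block scope extraction: QR cannot target a position outside the modified NP.
Hence only narrow scope for *each book* (under *three cartographers*) survives.

No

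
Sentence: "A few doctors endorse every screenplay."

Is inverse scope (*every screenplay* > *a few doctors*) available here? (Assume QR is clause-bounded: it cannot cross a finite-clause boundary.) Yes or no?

Yes

*a few doctors* and *every screenplay* are co-arguments of the matrix verb, with nothing but a clause-internal boundary between them.
Since no island is crossed, the inverse ordering is licensed alongside surface scope.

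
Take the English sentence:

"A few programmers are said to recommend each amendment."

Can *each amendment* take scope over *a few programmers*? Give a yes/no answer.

Yes

*each amendment* is inside a raising infinitive, which is transparent to QR (no CP barrier), so it behaves as a matrix argument.
With no island boundary between them, the object can take inverse scope over the subject via ordinary QR within the clause.
The sentence is scopally ambiguous between *a few programmers* > *each amendment* and *each amendment* > *a few programmers*.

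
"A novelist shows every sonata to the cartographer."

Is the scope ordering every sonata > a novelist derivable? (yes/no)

Yes

*every sonata* and *a novelist* are in the same minimal clause.
Clause-internal QR can adjoin the lower DP above the subject, yielding the inverse reading.
The sentence is scopally ambiguous between *a novelist* > *every sonata* and *every sonata* > *a novelist*.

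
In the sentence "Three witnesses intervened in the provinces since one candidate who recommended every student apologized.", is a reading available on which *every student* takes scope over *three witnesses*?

No

Structurally, *every student* is inside the relative clause *who recommended every student*, which is itself inside the adjunct *since one candidate who recommended every student apologized*.
The quantifier would have to escape first the RC and then the adjunct — two independent island violations.
So the wide-scope reading for *every student* is blocked.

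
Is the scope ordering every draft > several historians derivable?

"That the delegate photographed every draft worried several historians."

No

The target quantifier *every draft* is part of the sentential subject *that the delegate photographed every draft*.
Sentential subjects are islands: a quantifier inside the subject clause cannot raise over the matrix predicate.
There is no licit LF on which *every draft* c-commands *several historians*.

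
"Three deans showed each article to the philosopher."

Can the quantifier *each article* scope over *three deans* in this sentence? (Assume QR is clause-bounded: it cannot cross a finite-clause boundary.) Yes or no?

*each article* and *three deans* are in the same minimal clause.
No island intervenes, so both surface and inverse scope are derivable.
So *each article* > *three deans* is among the available readings.

Yes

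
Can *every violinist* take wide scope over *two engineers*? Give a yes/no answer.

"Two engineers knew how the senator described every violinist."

No

Structurally, *every violinist* is inside the embedded question *how the senator described every violinist*.
Embedded wh-clauses are opaque for QR, so the quantifier stays inside the question.
Hence only narrow scope for *every violinist* (under *two engineers*) survives.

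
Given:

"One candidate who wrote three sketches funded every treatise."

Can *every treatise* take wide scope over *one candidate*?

*every treatise* is a matrix argument; only *one candidate* is modified by the relative clause *who wrote three sketches*, so the RC island is irrelevant to the target quantifier.
Since no island is crossed, the inverse ordering is licensed alongside surface scope.

Yes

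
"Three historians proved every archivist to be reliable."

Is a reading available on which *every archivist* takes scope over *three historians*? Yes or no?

ECM infinitives lack a CP barrier, so *every archivist* can QR over the matrix subject *three historians*.
QR within a single clause is free, so the lower quantifier may take scope over the higher one.
Both orderings are possible: *three historians* > *every archivist* and *every archivist* > *three historians*.

Yes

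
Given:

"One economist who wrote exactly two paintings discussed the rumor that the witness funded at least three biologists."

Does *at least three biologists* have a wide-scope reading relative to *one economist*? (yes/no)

The target quantifier *at least three biologists* is part of the complex NP *the rumor that the witness funded at least three biologists*.
A that-clause complement to a noun is an island; QR cannot cross the NP boundary.
So the wide-scope reading for *at least three biologists* is blocked.
(Only the surface reading survives: one fixed economist with respect to all the relevant biologists.)

No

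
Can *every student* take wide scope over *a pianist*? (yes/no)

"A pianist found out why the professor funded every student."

*every student* sits inside the embedded question *why the professor funded every student*.
An indirect question is a wh-island; the filled [Spec,CP] blocks QR across the CP edge.
*every student* is confined to the island and cannot take scope over *a pianist*.

No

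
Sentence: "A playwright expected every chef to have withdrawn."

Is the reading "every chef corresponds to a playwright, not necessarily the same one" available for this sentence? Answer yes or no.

Yes

This is the *every chef* > *a playwright* reading.
ECM infinitives lack a CP barrier, so *every chef* can QR over the matrix subject *a playwright*.
QR within a single clause is free, so the lower quantifier may take scope over the higher one.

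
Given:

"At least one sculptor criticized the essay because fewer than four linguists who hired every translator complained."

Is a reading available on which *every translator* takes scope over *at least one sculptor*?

No

Structurally, *every translator* is inside the relative clause *who hired every translator*, which is itself inside the adjunct *because fewer than four linguists who hired every translator complained*.
The quantifier would have to escape first the RC and then the adjunct — two independent island violations.
So the wide-scope reading for *every translator* is blocked.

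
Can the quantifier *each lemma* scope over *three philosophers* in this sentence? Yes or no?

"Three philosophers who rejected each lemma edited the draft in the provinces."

No

The target quantifier *each lemma* is part of the relative clause *who rejected each lemma*.
The relative clause forms an island for QR, so the quantifier is confined to the head noun's restrictor.
So the wide-scope reading for *each lemma* is blocked.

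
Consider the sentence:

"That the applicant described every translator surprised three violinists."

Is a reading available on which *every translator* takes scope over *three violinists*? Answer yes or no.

No

Structurally, *every translator* is inside the sentential subject *that the applicant described every translator*.
Sentential subjects are islands: a quantifier inside the subject clause cannot raise over the matrix predicate.
There is no licit LF on which *every translator* c-commands *three violinists*.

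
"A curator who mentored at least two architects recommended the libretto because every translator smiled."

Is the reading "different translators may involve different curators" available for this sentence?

The described interpretation is the *every translator* > *a curator* scoping.
The DP *every translator* is contained in the adjunct clause *because every translator smiled*.
Since the clause is an adjunct (not a complement), the Adjunct Condition blocks QR across its edge.
So the wide-scope reading for *every translator* is blocked.

No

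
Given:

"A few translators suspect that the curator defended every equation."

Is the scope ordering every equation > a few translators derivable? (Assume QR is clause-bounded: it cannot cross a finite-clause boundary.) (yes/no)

No

The DP *every equation* is contained in the finite complement clause *that the curator defended every equation*.
Under clause-bounded QR, a quantifier in an embedded finite clause cannot raise into the matrix clause.
So the wide-scope reading for *every equation* is blocked.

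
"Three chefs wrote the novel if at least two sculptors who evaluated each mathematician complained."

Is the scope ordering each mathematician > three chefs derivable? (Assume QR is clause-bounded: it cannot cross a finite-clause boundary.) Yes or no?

*each mathematician* is embedded in the relative clause *who evaluated each mathematician*, which is itself inside the adjunct *if at least two sculptors who evaluated each mathematician complained*.
The quantifier would have to escape first the RC and then the adjunct — two independent island violations.
There is no licit LF on which *each mathematician* c-commands *three chefs*.

No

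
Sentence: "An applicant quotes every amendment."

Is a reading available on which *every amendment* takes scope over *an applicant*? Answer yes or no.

*an applicant* and *every amendment* are co-arguments of the matrix verb, with nothing but a clause-internal boundary between them.
Ordinary QR to a clause-peripheral position gives the wide-scope LF for the lower DP.

Yes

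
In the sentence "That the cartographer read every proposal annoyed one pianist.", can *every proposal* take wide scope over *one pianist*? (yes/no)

Structurally, *every proposal* is inside the sentential subject *that the cartographer read every proposal*.
Subjects — clausal subjects included — are islands for extraction, and QR is no exception.
There is no licit LF on which *every proposal* c-commands *one pianist*.

No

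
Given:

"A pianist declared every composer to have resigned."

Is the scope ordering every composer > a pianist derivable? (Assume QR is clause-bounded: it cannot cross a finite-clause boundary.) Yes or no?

Yes

ECM infinitives lack a CP barrier, so *every composer* can QR over the matrix subject *a pianist*.
Ordinary QR to a clause-peripheral position gives the wide-scope LF for the lower DP.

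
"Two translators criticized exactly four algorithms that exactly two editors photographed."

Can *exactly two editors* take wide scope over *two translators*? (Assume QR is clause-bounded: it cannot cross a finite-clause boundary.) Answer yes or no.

The target quantifier *exactly two editors* is part of the relative clause *that exactly two editors photographed* modifying *exactly four algorithms*.
QR out of a relative clause is ruled out by the relative-clause island constraint.
There is no licit LF on which *exactly two editors* c-commands *two translators*.

No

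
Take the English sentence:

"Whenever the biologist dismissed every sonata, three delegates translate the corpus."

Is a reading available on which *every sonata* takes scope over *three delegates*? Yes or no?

No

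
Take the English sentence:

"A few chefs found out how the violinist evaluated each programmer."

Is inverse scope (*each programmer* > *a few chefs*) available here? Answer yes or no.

No

*each programmer* sits inside the embedded question *how the violinist evaluated each programmer*.
An indirect question is a wh-island; the filled [Spec,CP] blocks QR across the CP edge.
*each programmer* is confined to the island and cannot take scope over *a few chefs*.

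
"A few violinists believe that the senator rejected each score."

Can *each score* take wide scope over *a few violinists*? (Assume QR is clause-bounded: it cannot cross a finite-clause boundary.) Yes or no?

No

*each score* is embedded in the finite complement clause *that the senator rejected each score*.
Under clause-bounded QR, a quantifier in an embedded finite clause cannot raise into the matrix clause.
*each score* > *a few violinists* would require crossing that boundary, which is illicit.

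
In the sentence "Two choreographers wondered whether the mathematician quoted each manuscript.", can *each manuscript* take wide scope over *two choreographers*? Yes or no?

No

The target quantifier *each manuscript* is part of the embedded question *whether the mathematician quoted each manuscript*.
An indirect question is a wh-island; the filled [Spec,CP] blocks QR across the CP edge.
*each manuscript* > *two choreographers* would require crossing that boundary, which is illicit.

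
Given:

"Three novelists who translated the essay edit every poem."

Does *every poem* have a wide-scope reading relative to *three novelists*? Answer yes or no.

Yes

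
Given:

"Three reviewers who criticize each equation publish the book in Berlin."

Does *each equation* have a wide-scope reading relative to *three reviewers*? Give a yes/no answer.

No

The target quantifier *each equation* is part of the relative clause *who criticize each equation*.
Relative clauses block scope extraction: QR cannot target a position outside the modified NP.
Hence only narrow scope for *each equation* (under *three reviewers*) survives.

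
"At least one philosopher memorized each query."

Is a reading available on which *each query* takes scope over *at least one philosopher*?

Yes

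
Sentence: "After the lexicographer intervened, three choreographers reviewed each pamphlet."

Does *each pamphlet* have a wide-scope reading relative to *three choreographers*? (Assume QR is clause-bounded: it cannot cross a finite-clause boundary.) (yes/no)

Yes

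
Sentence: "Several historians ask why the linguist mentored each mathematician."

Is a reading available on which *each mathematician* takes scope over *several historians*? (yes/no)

No

*each mathematician* occurs within the embedded question *why the linguist mentored each mathematician*.
Embedded wh-clauses are opaque for QR, so the quantifier stays inside the question.
*each mathematician* is confined to the island and cannot take scope over *several historians*.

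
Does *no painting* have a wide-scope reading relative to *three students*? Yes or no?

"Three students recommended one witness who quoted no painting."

No

*no painting* occurs within the relative clause *who quoted no painting* modifying *one witness*.
Relative clauses are scope islands: a quantifier cannot QR out of a relative clause to take scope in the matrix clause.
There is no licit LF on which *no painting* c-commands *three students*.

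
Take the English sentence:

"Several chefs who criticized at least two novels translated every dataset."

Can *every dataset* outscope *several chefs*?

*every dataset* is a matrix argument; only *several chefs* is modified by the relative clause *who criticized at least two novels*, so the RC island is irrelevant to the target quantifier.
With no island boundary between them, the object can take inverse scope over the subject via ordinary QR within the clause.

Yes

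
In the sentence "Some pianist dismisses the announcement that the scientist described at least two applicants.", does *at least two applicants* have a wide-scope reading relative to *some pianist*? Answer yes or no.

*at least two applicants* sits inside the complex NP *the announcement that the scientist described at least two applicants*.
The complex NP is opaque for QR — the quantifier is frozen inside the noun's complement.
There is no licit LF on which *at least two applicants* c-commands *some pianist*.

No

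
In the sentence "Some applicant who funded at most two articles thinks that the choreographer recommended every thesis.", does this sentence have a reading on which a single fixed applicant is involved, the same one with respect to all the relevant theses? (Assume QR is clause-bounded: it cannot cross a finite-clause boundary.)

That reading corresponds to *some applicant* > *every thesis*.
That is the surface-scope ordering, which is always one of the available readings — island constraints only ever restrict inverse scope.

Yes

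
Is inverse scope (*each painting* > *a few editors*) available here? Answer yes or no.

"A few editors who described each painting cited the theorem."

Structurally, *each painting* is inside the relative clause *who described each painting*.
Relative clauses are scope islands: a quantifier cannot QR out of a relative clause to take scope in the matrix clause.
Hence only narrow scope for *each painting* (under *a few editors*) survives.

No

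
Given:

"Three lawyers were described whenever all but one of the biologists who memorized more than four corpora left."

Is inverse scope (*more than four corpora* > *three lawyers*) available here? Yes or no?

No

*more than four corpora* occurs within the relative clause *who memorized more than four corpora*, which is itself inside the adjunct *whenever all but one of the biologists who memorized more than four corpora left*.
Nested islands: the RC island is itself inside an adjunct island, so wide scope is doubly excluded.
*more than four corpora* > *three lawyers* would require crossing that boundary, which is illicit.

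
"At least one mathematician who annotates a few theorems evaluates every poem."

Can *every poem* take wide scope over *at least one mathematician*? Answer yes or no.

Yes

The RC *who annotates a few theorems* is an island, but *every poem* is not inside it — it is the matrix object, a clausemate of *at least one mathematician*.
Clause-internal QR can adjoin the lower DP above the subject, yielding the inverse reading.
The sentence is scopally ambiguous between *at least one mathematician* > *every poem* and *every poem* > *at least one mathematician*.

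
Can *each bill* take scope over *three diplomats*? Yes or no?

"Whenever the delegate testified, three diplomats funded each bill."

The adjunct clause does not contain *each bill*, which is the matrix object.
Since no island is crossed, the inverse ordering is licensed alongside surface scope.
Both orderings are possible: *three diplomats* > *each bill* and *each bill* > *three diplomats*.

Yes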